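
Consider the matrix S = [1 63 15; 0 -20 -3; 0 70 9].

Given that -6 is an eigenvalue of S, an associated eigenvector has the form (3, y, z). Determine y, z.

We need (S + 6I)v = 0.
S + 6I = [[7, 63, 15], [0, -14, -3], [0, 70, 15]].
Row 1: (7)·3 + (63)·y + (15)·z = 0
Row 2: (0)·3 + (-14)·y + (-3)·z = 0
Row 3: (0)·3 + (70)·y + (15)·z = 0
Solving gives y = 3, z = -14.
Check: S·(3, 3, -14) = (-18, -18, 84) = -6·(3, 3, -14).

3, -14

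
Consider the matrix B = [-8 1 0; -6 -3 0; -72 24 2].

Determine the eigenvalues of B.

Compute the characteristic polynomial p(λ) = det(λI - B).
Cofactor expansion gives p(λ) = λ^3 + 9λ^2 + 8λ - 60.
Try λ = -5: p(-5) = 0, so -5 is a root.
Dividing by (λ + 5) leaves λ^2 + 4λ - 12.
The quadratic factors as (λ + 6)·(λ - 2).
Eigenvalues: -6, -5, 2.

-6, -5, 2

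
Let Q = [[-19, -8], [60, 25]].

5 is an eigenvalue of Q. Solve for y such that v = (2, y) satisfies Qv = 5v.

-6

We need (Q - 5I)v = 0.
Q - 5I = [[-24, -8], [60, 20]].
Row 1: (-24)·2 + (-8)·y = 0
Row 2: (60)·2 + (20)·y = 0
Solving gives y = -6.
Check: Q·(2, -6) = (10, -30) = 5·(2, -6).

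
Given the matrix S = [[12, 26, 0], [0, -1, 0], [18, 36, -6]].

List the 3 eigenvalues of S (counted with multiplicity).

Compute the characteristic polynomial p(λ) = det(λI - S).
Expanding along the first row, p(λ) = λ^3 - 5λ^2 - 78λ - 72.
Try λ = -6: p(-6) = 0, so -6 is a root.
Dividing by (λ + 6) leaves λ^2 - 11λ - 12.
The quadratic factors as (λ + 1)·(λ - 12).
Eigenvalues: -6, -1, 12.

-6, -1, 12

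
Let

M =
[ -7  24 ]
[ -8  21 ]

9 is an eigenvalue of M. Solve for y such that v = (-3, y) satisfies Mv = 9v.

We need (M - 9I)v = 0.
M - 9I = [[-16, 24], [-8, 12]].
Row 1: (-16)·-3 + (24)·y = 0
Row 2: (-8)·-3 + (12)·y = 0
Solving gives y = -2.
Check: M·(-3, -2) = (-27, -18) = 9·(-3, -2).

-2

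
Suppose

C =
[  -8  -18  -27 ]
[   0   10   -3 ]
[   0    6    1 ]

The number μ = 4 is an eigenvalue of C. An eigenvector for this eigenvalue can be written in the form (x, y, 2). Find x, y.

-6, 1

We need (C - 4I)v = 0.
C - 4I = [[-12, -18, -27], [0, 6, -3], [0, 6, -3]].
Row 1: (-12)·x + (-18)·y + (-27)·2 = 0
Row 2: (0)·x + (6)·y + (-3)·2 = 0
Row 3: (0)·x + (6)·y + (-3)·2 = 0
Solving gives x = -6, y = 1.
Check: C·(-6, 1, 2) = (-24, 4, 8) = 4·(-6, 1, 2).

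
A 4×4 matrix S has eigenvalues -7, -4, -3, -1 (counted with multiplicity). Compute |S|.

det(S) is the product of the eigenvalues: (-7) · (-4) · (-3) · (-1) = 84.

84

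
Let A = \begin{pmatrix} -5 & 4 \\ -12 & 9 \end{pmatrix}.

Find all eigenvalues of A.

det(A - λI) = (-5 - λ)(9 - λ) - (4)·(-12) = λ^2 - 4λ + 3.
This factors as (λ - 1)·(λ - 3) = 0.
Eigenvalues: 1, 3.

1, 3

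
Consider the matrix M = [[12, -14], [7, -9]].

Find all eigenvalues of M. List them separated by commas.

det(M - λI) = (12 - λ)(-9 - λ) - (-14)·(7) = λ^2 - 3λ - 10.
This factors as (λ + 2)·(λ - 5) = 0.
Eigenvalues: -2, 5.

-2, 5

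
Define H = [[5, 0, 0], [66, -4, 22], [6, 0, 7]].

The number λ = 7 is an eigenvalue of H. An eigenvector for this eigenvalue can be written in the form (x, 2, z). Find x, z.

We need (H - 7I)v = 0.
H - 7I = [[-2, 0, 0], [66, -11, 22], [6, 0, 0]].
Row 1: (-2)·x + (0)·2 + (0)·z = 0
Row 2: (66)·x + (-11)·2 + (22)·z = 0
Row 3: (6)·x + (0)·2 + (0)·z = 0
Solving gives x = 0, z = 1.
Check: H·(0, 2, 1) = (0, 14, 7) = 7·(0, 2, 1).

0, 1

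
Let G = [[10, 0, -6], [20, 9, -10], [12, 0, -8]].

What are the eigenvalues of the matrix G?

-2, 4, 9

The characteristic polynomial is p(λ) = det(λI - G).
Expanding the 3×3 determinant: p(λ) = λ^3 - 11λ^2 + 10λ + 72.
Rational-root test: λ = 9 gives p(9) = 0.
Dividing by (λ - 9) leaves λ^2 - 2λ - 8.
The quadratic factors as (λ + 2)·(λ - 4).
Eigenvalues: -2, 4, 9.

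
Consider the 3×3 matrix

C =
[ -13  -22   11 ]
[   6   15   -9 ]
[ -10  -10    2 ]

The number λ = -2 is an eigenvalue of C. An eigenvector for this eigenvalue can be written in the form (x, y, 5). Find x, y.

We need (C + 2I)v = 0.
C + 2I = [[-11, -22, 11], [6, 17, -9], [-10, -10, 4]].
Row 1: (-11)·x + (-22)·y + (11)·5 = 0
Row 2: (6)·x + (17)·y + (-9)·5 = 0
Row 3: (-10)·x + (-10)·y + (4)·5 = 0
Solving gives x = -1, y = 3.
Check: C·(-1, 3, 5) = (2, -6, -10) = -2·(-1, 3, 5).

-1, 3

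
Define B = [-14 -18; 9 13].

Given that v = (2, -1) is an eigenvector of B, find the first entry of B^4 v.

1250

First find the eigenvalue: Bv = (-10, 5) = -5·(2, -1), so λ = -5.
Then B^4 v = λ^4·v = (-5)^4·(2, -1) = 625·(2, -1) = (1250, -625).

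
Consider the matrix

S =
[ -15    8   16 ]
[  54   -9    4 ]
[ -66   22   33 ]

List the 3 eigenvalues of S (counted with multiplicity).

Set up det(μI - S) = 0.
Expanding the 3×3 determinant: p(μ) = μ^3 - 9μ^2 - 121μ + 1089.
Try μ = 9: p(9) = 0, so 9 is a root.
Dividing by (μ - 9) leaves μ^2 - 121.
The quadratic factors as (μ + 11)·(μ - 11).
Eigenvalues: -11, 9, 11.

-11, 9, 11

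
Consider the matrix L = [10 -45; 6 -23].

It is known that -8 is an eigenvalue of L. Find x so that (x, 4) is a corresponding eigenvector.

10

We need (L + 8I)v = 0.
L + 8I = [[18, -45], [6, -15]].
Row 1: (18)·x + (-45)·4 = 0
Row 2: (6)·x + (-15)·4 = 0
Solving gives x = 10.
Check: L·(10, 4) = (-80, -32) = -8·(10, 4).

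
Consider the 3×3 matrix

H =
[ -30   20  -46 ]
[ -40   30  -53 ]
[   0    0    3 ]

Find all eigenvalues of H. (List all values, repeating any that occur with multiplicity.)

-10, 3, 10

Compute the characteristic polynomial p(μ) = det(μI - H).
Cofactor expansion gives p(μ) = μ^3 - 3μ^2 - 100μ + 300.
Try μ = 10: p(10) = 0, so 10 is a root.
Factor out (μ - 10): p(μ) = (μ - 10)·(μ^2 + 7μ - 30).
The quadratic factors as (μ + 10)·(μ - 3).
Eigenvalues: -10, 3, 10.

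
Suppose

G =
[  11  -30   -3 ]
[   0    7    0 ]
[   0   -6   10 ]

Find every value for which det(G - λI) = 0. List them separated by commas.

Compute the characteristic polynomial p(r) = det(rI - G).
Expanding the 3×3 determinant: p(r) = r^3 - 28r^2 + 257r - 770.
Rational-root test: r = 7 gives p(7) = 0.
Dividing by (r - 7) leaves r^2 - 21r + 110.
The quadratic factors as (r - 10)·(r - 11).
Eigenvalues: 7, 10, 11.

7, 10, 11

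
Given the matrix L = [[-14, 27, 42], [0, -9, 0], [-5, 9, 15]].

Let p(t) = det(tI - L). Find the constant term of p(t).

0

p(t) = t^3 + 8t^2 - 9t.
The constant term is 0.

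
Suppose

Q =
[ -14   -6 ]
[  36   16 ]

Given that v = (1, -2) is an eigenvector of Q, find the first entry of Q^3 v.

First find the eigenvalue: Qv = (-2, 4) = -2·(1, -2), so λ = -2.
Then Q^3 v = λ^3·v = (-2)^3·(1, -2) = -8·(1, -2) = (-8, 16).

-8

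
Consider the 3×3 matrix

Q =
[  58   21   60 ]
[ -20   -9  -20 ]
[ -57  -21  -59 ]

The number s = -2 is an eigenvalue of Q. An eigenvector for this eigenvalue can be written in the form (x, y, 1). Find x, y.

We need (Q + 2I)v = 0.
Q + 2I = [[60, 21, 60], [-20, -7, -20], [-57, -21, -57]].
Row 1: (60)·x + (21)·y + (60)·1 = 0
Row 2: (-20)·x + (-7)·y + (-20)·1 = 0
Row 3: (-57)·x + (-21)·y + (-57)·1 = 0
Solving gives x = -1, y = 0.
Check: Q·(-1, 0, 1) = (2, 0, -2) = -2·(-1, 0, 1).

-1, 0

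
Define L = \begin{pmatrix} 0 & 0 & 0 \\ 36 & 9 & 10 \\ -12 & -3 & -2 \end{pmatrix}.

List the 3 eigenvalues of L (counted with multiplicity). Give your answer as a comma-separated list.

0, 3, 4

Compute the characteristic polynomial p(t) = det(tI - L).
Expanding along the first row, p(t) = t^3 - 7t^2 + 12t.
Try t = 3: p(3) = 0, so 3 is a root.
Dividing by (t - 3) leaves t^2 - 4t.
The quadratic factors as t·(t - 4).
Eigenvalues: 0, 3, 4.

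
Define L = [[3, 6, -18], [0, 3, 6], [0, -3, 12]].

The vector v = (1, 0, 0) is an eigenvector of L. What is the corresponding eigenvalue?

Compute Lv: L·(1, 0, 0) = (3, 0, 0).
Since Lv = λv, compare component 1: 3 = λ·1, so λ = 3.

3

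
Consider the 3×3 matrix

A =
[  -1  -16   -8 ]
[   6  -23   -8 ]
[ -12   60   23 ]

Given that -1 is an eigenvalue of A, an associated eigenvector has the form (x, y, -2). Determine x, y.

We need (A + 1I)v = 0.
A + 1I = [[0, -16, -8], [6, -22, -8], [-12, 60, 24]].
Row 1: (0)·x + (-16)·y + (-8)·-2 = 0
Row 2: (6)·x + (-22)·y + (-8)·-2 = 0
Row 3: (-12)·x + (60)·y + (24)·-2 = 0
Solving gives x = 1, y = 1.
Check: A·(1, 1, -2) = (-1, -1, 2) = -1·(1, 1, -2).

1, 1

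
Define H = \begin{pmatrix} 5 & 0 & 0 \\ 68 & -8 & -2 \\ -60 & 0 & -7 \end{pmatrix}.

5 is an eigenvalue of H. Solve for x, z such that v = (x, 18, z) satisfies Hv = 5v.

We need (H - 5I)v = 0.
H - 5I = [[0, 0, 0], [68, -13, -2], [-60, 0, -12]].
Row 1: (0)·x + (0)·18 + (0)·z = 0
Row 2: (68)·x + (-13)·18 + (-2)·z = 0
Row 3: (-60)·x + (0)·18 + (-12)·z = 0
Solving gives x = 3, z = -15.
Check: H·(3, 18, -15) = (15, 90, -75) = 5·(3, 18, -15).

3, -15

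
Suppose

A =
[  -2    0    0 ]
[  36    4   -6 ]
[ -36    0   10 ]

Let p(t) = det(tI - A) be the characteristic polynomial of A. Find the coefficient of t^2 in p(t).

-12

The coefficient of t^2 of det(tI - A) is −trace(A).
trace(A) = (-2) + (4) + (10) = 12, so the coefficient is -12.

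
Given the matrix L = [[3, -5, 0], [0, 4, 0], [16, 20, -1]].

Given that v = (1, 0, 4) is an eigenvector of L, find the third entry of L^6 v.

2916

First find the eigenvalue: Lv = (3, 0, 12) = 3·(1, 0, 4), so λ = 3.
Then L^6 v = λ^6·v = 3^6·(1, 0, 4) = 729·(1, 0, 4) = (729, 0, 2916).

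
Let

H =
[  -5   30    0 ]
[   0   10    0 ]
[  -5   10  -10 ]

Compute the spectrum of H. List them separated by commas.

Compute the characteristic polynomial p(s) = det(sI - H).
Expanding the 3×3 determinant: p(s) = s^3 + 5s^2 - 100s - 500.
Rational-root test: s = -5 gives p(-5) = 0.
Factor out (s + 5): p(s) = (s + 5)·(s^2 - 100).
The quadratic factors as (s + 10)·(s - 10).
Eigenvalues: -10, -5, 10.

-10, -5, 10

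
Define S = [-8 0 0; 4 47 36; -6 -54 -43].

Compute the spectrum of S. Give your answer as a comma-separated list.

Set up det(μI - S) = 0.
Expanding the 3×3 determinant: p(μ) = μ^3 + 4μ^2 - 109μ - 616.
Rational-root test: μ = 11 gives p(11) = 0.
Dividing by (μ - 11) leaves μ^2 + 15μ + 56.
The quadratic factors as (μ + 8)·(μ + 7).
Eigenvalues: -8, -7, 11.

-8, -7, 11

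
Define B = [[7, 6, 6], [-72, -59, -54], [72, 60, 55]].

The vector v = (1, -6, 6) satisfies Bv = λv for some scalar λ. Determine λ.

7

Compute Bv: B·(1, -6, 6) = (7, -42, 42).
Since Bv = λv, compare component 1: 7 = λ·1, so λ = 7.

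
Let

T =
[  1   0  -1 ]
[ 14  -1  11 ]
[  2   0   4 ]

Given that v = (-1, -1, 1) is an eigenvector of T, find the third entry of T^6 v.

First find the eigenvalue: Tv = (-2, -2, 2) = 2·(-1, -1, 1), so λ = 2.
Then T^6 v = λ^6·v = 2^6·(-1, -1, 1) = 64·(-1, -1, 1) = (-64, -64, 64).

64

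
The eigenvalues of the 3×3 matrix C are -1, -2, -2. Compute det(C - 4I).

-180

If C has eigenvalues -1, -2, -2, then C - 4I has eigenvalues -5, -6, -6.
det(C - 4I) = (-5) · (-6) · (-6) = -180.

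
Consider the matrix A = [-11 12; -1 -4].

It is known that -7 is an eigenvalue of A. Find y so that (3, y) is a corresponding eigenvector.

We need (A + 7I)v = 0.
A + 7I = [[-4, 12], [-1, 3]].
Row 1: (-4)·3 + (12)·y = 0
Row 2: (-1)·3 + (3)·y = 0
Solving gives y = 1.
Check: A·(3, 1) = (-21, -7) = -7·(3, 1).

1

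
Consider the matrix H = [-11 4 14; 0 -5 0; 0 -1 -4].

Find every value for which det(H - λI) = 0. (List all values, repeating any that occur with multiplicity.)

Compute the characteristic polynomial p(r) = det(rI - H).
Cofactor expansion gives p(r) = r^3 + 20r^2 + 119r + 220.
Since p(-4) = 0, r = -4 is a root.
Dividing by (r + 4) leaves r^2 + 16r + 55.
The quadratic factors as (r + 11)·(r + 5).
Eigenvalues: -11, -5, -4.

-11, -5, -4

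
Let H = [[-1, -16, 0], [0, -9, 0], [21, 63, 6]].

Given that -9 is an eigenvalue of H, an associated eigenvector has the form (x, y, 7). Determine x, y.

-2, -1

We need (H + 9I)v = 0.
H + 9I = [[8, -16, 0], [0, 0, 0], [21, 63, 15]].
Row 1: (8)·x + (-16)·y + (0)·7 = 0
Row 2: (0)·x + (0)·y + (0)·7 = 0
Row 3: (21)·x + (63)·y + (15)·7 = 0
Solving gives x = -2, y = -1.
Check: H·(-2, -1, 7) = (18, 9, -63) = -9·(-2, -1, 7).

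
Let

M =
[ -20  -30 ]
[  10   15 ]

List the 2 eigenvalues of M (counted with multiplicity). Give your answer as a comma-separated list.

-5, 0

det(M - rI) = (-20 - r)(15 - r) - (-30)·(10) = r^2 + 5r.
This factors as (r + 5)·r = 0.
Eigenvalues: -5, 0.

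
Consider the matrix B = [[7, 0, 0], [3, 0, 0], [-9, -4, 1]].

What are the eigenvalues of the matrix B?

0, 1, 7

B is lower triangular, so its eigenvalues are the diagonal entries.
Diagonal: 7, 0, 1.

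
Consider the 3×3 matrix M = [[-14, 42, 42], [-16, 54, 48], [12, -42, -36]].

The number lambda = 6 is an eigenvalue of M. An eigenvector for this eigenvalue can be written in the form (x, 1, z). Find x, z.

We need (M - 6I)v = 0.
M - 6I = [[-20, 42, 42], [-16, 48, 48], [12, -42, -42]].
Row 1: (-20)·x + (42)·1 + (42)·z = 0
Row 2: (-16)·x + (48)·1 + (48)·z = 0
Row 3: (12)·x + (-42)·1 + (-42)·z = 0
Solving gives x = 0, z = -1.
Check: M·(0, 1, -1) = (0, 6, -6) = 6·(0, 1, -1).

0, -1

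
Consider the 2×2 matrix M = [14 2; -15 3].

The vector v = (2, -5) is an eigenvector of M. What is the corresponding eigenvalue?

9

Compute Mv: M·(2, -5) = (18, -45).
Since Mv = λv, compare component 1: 18 = λ·2, so λ = 9.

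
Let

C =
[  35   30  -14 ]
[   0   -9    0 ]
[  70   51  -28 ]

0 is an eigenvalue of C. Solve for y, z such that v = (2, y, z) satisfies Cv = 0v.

We need (C)v = 0.
C = [[35, 30, -14], [0, -9, 0], [70, 51, -28]].
Row 1: (35)·2 + (30)·y + (-14)·z = 0
Row 2: (0)·2 + (-9)·y + (0)·z = 0
Row 3: (70)·2 + (51)·y + (-28)·z = 0
Solving gives y = 0, z = 5.
Check: C·(2, 0, 5) = (0, 0, 0) = 0·(2, 0, 5).

0, 5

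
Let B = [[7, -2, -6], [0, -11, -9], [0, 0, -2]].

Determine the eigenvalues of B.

B is upper triangular, so its eigenvalues are the diagonal entries.
Diagonal: 7, -11, -2.

-11, -2, 7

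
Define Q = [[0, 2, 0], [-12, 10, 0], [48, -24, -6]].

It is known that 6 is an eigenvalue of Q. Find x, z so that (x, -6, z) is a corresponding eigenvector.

-2, 4

We need (Q - 6I)v = 0.
Q - 6I = [[-6, 2, 0], [-12, 4, 0], [48, -24, -12]].
Row 1: (-6)·x + (2)·-6 + (0)·z = 0
Row 2: (-12)·x + (4)·-6 + (0)·z = 0
Row 3: (48)·x + (-24)·-6 + (-12)·z = 0
Solving gives x = -2, z = 4.
Check: Q·(-2, -6, 4) = (-12, -36, 24) = 6·(-2, -6, 4).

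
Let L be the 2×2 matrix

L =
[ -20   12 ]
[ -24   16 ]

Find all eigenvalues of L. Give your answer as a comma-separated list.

det(L - λI) = (-20 - λ)(16 - λ) - (12)·(-24) = λ^2 + 4λ - 32.
This factors as (λ + 8)·(λ - 4) = 0.
Eigenvalues: -8, 4.

-8, 4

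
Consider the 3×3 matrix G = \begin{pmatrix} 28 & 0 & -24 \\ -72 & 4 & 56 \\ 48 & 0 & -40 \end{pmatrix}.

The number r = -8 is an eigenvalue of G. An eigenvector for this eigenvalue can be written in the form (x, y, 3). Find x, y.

We need (G + 8I)v = 0.
G + 8I = [[36, 0, -24], [-72, 12, 56], [48, 0, -32]].
Row 1: (36)·x + (0)·y + (-24)·3 = 0
Row 2: (-72)·x + (12)·y + (56)·3 = 0
Row 3: (48)·x + (0)·y + (-32)·3 = 0
Solving gives x = 2, y = -2.
Check: G·(2, -2, 3) = (-16, 16, -24) = -8·(2, -2, 3).

2, -2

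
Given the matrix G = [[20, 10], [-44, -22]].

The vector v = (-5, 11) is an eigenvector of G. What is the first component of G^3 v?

40

First find the eigenvalue: Gv = (10, -22) = -2·(-5, 11), so λ = -2.
Then G^3 v = λ^3·v = (-2)^3·(-5, 11) = -8·(-5, 11) = (40, -88).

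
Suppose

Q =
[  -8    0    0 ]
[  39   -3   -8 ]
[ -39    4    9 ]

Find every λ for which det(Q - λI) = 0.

-8, 1, 5

Compute the characteristic polynomial p(s) = det(sI - Q).
Expanding the 3×3 determinant: p(s) = s^3 + 2s^2 - 43s + 40.
Since p(1) = 0, s = 1 is a root.
Factor out (s - 1): p(s) = (s - 1)·(s^2 + 3s - 40).
The quadratic factors as (s + 8)·(s - 5).
Eigenvalues: -8, 1, 5.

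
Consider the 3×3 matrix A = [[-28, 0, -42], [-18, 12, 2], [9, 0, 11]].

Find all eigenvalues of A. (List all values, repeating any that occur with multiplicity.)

-10, -7, 12

Set up det(λI - A) = 0.
Expanding the 3×3 determinant: p(λ) = λ^3 + 5λ^2 - 134λ - 840.
Try λ = -10: p(-10) = 0, so -10 is a root.
Dividing by (λ + 10) leaves λ^2 - 5λ - 84.
The quadratic factors as (λ + 7)·(λ - 12).
Eigenvalues: -10, -7, 12.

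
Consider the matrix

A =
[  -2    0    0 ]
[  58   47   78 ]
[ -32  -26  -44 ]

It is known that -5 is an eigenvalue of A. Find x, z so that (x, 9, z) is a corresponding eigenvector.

We need (A + 5I)v = 0.
A + 5I = [[3, 0, 0], [58, 52, 78], [-32, -26, -39]].
Row 1: (3)·x + (0)·9 + (0)·z = 0
Row 2: (58)·x + (52)·9 + (78)·z = 0
Row 3: (-32)·x + (-26)·9 + (-39)·z = 0
Solving gives x = 0, z = -6.
Check: A·(0, 9, -6) = (0, -45, 30) = -5·(0, 9, -6).

0, -6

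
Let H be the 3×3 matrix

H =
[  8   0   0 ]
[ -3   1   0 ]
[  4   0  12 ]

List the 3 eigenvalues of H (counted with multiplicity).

H is lower triangular, so its eigenvalues are the diagonal entries.
Diagonal: 8, 1, 12.

1, 8, 12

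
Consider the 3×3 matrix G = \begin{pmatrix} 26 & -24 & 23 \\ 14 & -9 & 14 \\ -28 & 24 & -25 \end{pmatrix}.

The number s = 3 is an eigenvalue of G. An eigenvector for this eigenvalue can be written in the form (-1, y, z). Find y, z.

0, 1

We need (G - 3I)v = 0.
G - 3I = [[23, -24, 23], [14, -12, 14], [-28, 24, -28]].
Row 1: (23)·-1 + (-24)·y + (23)·z = 0
Row 2: (14)·-1 + (-12)·y + (14)·z = 0
Row 3: (-28)·-1 + (24)·y + (-28)·z = 0
Solving gives y = 0, z = 1.
Check: G·(-1, 0, 1) = (-3, 0, 3) = 3·(-1, 0, 1).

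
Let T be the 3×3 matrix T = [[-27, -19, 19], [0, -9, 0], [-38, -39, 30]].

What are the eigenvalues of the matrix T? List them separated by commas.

Compute the characteristic polynomial p(λ) = det(λI - T).
Expanding along the first row, p(λ) = λ^3 + 6λ^2 - 115λ - 792.
Since p(-9) = 0, λ = -9 is a root.
Factor out (λ + 9): p(λ) = (λ + 9)·(λ^2 - 3λ - 88).
The quadratic factors as (λ + 8)·(λ - 11).
Eigenvalues: -9, -8, 11.

-9, -8, 11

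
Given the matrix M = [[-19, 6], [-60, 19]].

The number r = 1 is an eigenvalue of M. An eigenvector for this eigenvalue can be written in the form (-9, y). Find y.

We need (M - 1I)v = 0.
M - 1I = [[-20, 6], [-60, 18]].
Row 1: (-20)·-9 + (6)·y = 0
Row 2: (-60)·-9 + (18)·y = 0
Solving gives y = -30.
Check: M·(-9, -30) = (-9, -30) = 1·(-9, -30).

-30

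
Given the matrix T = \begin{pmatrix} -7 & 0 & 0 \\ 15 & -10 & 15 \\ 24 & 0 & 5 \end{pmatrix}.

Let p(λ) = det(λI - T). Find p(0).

p(0) = det(0·I − T) = det(−T) = (−1)^3·det(T).
det(T) = 350, so p(0) = -350.

-350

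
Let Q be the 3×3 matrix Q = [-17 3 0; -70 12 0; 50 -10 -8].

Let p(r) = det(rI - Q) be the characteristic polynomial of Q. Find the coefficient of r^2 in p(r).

13

The coefficient of r^2 of det(rI - Q) is −trace(Q).
trace(Q) = (-17) + (12) + (-8) = -13, so the coefficient is 13.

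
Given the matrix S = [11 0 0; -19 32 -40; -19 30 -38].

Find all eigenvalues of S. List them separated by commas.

The characteristic polynomial is p(t) = det(tI - S).
Expanding the 3×3 determinant: p(t) = t^3 - 5t^2 - 82t + 176.
Try t = 2: p(2) = 0, so 2 is a root.
Factor out (t - 2): p(t) = (t - 2)·(t^2 - 3t - 88).
The quadratic factors as (t + 8)·(t - 11).
Eigenvalues: -8, 2, 11.

-8, 2, 11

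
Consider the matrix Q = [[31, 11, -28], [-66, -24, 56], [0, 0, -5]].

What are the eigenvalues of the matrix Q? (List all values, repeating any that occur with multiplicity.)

The characteristic polynomial is p(r) = det(rI - Q).
Cofactor expansion gives p(r) = r^3 - 2r^2 - 53r - 90.
Since p(-5) = 0, r = -5 is a root.
Factor out (r + 5): p(r) = (r + 5)·(r^2 - 7r - 18).
The quadratic factors as (r + 2)·(r - 9).
Eigenvalues: -5, -2, 9.

-5, -2, 9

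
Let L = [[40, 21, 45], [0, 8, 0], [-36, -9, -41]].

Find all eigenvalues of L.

-5, 4, 8

Compute the characteristic polynomial p(lambda) = det(lambda·I - L).
Expanding along the first row, p(lambda) = lambda^3 - 7·lambda^2 - 28·lambda + 160.
Try lambda = 4: p(4) = 0, so 4 is a root.
Dividing by (lambda - 4) leaves lambda^2 - 3·lambda - 40.
The quadratic factors as (lambda + 5)·(lambda - 8).
Eigenvalues: -5, 4, 8.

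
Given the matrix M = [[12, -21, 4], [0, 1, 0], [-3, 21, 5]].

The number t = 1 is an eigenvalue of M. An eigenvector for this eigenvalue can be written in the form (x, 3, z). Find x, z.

We need (M - 1I)v = 0.
M - 1I = [[11, -21, 4], [0, 0, 0], [-3, 21, 4]].
Row 1: (11)·x + (-21)·3 + (4)·z = 0
Row 2: (0)·x + (0)·3 + (0)·z = 0
Row 3: (-3)·x + (21)·3 + (4)·z = 0
Solving gives x = 9, z = -9.
Check: M·(9, 3, -9) = (9, 3, -9) = 1·(9, 3, -9).

9, -9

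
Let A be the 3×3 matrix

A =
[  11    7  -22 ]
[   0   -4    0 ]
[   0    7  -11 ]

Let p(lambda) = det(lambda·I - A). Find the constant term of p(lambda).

p(lambda) = lambda^3 + 4·lambda^2 - 121·lambda - 484.
The constant term is -484.

-484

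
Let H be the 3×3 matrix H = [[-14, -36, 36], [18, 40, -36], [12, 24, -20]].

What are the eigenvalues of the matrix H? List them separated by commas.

-2, 4, 4

Set up det(tI - H) = 0.
Cofactor expansion gives p(t) = t^3 - 6t^2 + 32.
Since p(-2) = 0, t = -2 is a root.
Factor out (t + 2): p(t) = (t + 2)·(t^2 - 8t + 16).
The quadratic factor is (t - 4)^2.
Eigenvalues: -2, 4, 4.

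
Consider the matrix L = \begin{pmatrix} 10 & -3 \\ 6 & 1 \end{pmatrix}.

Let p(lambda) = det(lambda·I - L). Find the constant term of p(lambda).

p(lambda) = lambda^2 - 11·lambda + 28.
The constant term is 28.

28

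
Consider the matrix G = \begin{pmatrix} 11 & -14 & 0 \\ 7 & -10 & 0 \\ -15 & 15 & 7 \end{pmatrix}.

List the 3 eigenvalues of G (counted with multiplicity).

Set up det(rI - G) = 0.
Cofactor expansion gives p(r) = r^3 - 8r^2 - 5r + 84.
Try r = 4: p(4) = 0, so 4 is a root.
Factor out (r - 4): p(r) = (r - 4)·(r^2 - 4r - 21).
The quadratic factors as (r + 3)·(r - 7).
Eigenvalues: -3, 4, 7.

-3, 4, 7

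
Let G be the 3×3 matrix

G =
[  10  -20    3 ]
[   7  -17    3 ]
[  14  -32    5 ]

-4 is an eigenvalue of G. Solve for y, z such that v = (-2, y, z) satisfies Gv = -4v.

We need (G + 4I)v = 0.
G + 4I = [[14, -20, 3], [7, -13, 3], [14, -32, 9]].
Row 1: (14)·-2 + (-20)·y + (3)·z = 0
Row 2: (7)·-2 + (-13)·y + (3)·z = 0
Row 3: (14)·-2 + (-32)·y + (9)·z = 0
Solving gives y = -2, z = -4.
Check: G·(-2, -2, -4) = (8, 8, 16) = -4·(-2, -2, -4).

-2, -4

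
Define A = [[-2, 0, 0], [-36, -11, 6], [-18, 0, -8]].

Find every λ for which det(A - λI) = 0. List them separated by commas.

-11, -8, -2

Set up det(λI - A) = 0.
Expanding the 3×3 determinant: p(λ) = λ^3 + 21λ^2 + 126λ + 176.
Rational-root test: λ = -8 gives p(-8) = 0.
Factor out (λ + 8): p(λ) = (λ + 8)·(λ^2 + 13λ + 22).
The quadratic factors as (λ + 11)·(λ + 2).
Eigenvalues: -11, -8, -2.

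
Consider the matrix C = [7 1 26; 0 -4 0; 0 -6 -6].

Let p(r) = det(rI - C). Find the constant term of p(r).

p(r) = r^3 + 3r^2 - 46r - 168.
The constant term is -168.

-168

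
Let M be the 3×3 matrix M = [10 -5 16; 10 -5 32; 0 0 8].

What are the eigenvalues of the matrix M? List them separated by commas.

The characteristic polynomial is p(lambda) = det(lambda·I - M).
Expanding along the first row, p(lambda) = lambda^3 - 13·lambda^2 + 40·lambda.
Try lambda = 0: p(0) = 0, so 0 is a root.
Dividing by lambda leaves lambda^2 - 13·lambda + 40.
The quadratic factors as (lambda - 5)·(lambda - 8).
Eigenvalues: 0, 5, 8.

0, 5, 8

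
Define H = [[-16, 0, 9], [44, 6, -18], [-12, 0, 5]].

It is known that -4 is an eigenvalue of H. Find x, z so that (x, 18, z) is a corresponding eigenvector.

-9, -12

We need (H + 4I)v = 0.
H + 4I = [[-12, 0, 9], [44, 10, -18], [-12, 0, 9]].
Row 1: (-12)·x + (0)·18 + (9)·z = 0
Row 2: (44)·x + (10)·18 + (-18)·z = 0
Row 3: (-12)·x + (0)·18 + (9)·z = 0
Solving gives x = -9, z = -12.
Check: H·(-9, 18, -12) = (36, -72, 48) = -4·(-9, 18, -12).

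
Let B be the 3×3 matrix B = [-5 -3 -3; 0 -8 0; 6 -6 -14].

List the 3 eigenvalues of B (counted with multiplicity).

Set up det(tI - B) = 0.
Cofactor expansion gives p(t) = t^3 + 27t^2 + 240t + 704.
Since p(-11) = 0, t = -11 is a root.
Dividing by (t + 11) leaves t^2 + 16t + 64.
The quadratic factor is (t + 8)^2.
Eigenvalues: -11, -8, -8.

-11, -8, -8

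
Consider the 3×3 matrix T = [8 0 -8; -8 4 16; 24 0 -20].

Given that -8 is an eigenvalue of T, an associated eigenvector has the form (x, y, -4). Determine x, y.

We need (T + 8I)v = 0.
T + 8I = [[16, 0, -8], [-8, 12, 16], [24, 0, -12]].
Row 1: (16)·x + (0)·y + (-8)·-4 = 0
Row 2: (-8)·x + (12)·y + (16)·-4 = 0
Row 3: (24)·x + (0)·y + (-12)·-4 = 0
Solving gives x = -2, y = 4.
Check: T·(-2, 4, -4) = (16, -32, 32) = -8·(-2, 4, -4).

-2, 4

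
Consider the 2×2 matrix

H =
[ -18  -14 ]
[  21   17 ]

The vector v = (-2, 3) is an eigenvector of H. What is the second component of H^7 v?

First find the eigenvalue: Hv = (-6, 9) = 3·(-2, 3), so λ = 3.
Then H^7 v = λ^7·v = 3^7·(-2, 3) = 2187·(-2, 3) = (-4374, 6561).

6561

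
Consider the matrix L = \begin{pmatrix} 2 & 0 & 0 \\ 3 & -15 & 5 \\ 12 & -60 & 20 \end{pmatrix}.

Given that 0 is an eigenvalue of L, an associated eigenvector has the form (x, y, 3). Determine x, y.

0, 1

We need (L)v = 0.
L = [[2, 0, 0], [3, -15, 5], [12, -60, 20]].
Row 1: (2)·x + (0)·y + (0)·3 = 0
Row 2: (3)·x + (-15)·y + (5)·3 = 0
Row 3: (12)·x + (-60)·y + (20)·3 = 0
Solving gives x = 0, y = 1.
Check: L·(0, 1, 3) = (0, 0, 0) = 0·(0, 1, 3).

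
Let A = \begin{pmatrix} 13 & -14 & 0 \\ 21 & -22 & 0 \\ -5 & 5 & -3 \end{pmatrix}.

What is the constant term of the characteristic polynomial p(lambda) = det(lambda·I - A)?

p(0) = det(0·I − A) = det(−A) = (−1)^3·det(A).
det(A) = -24, so p(0) = 24.

24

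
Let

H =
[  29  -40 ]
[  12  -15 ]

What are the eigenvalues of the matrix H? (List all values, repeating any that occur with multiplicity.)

5, 9

det(H - λI) = (29 - λ)(-15 - λ) - (-40)·(12) = λ^2 - 14λ + 45.
This factors as (λ - 5)·(λ - 9) = 0.
Eigenvalues: 5, 9.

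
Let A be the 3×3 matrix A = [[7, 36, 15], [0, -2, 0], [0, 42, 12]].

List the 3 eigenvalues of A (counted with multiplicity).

Set up det(rI - A) = 0.
Expanding along the first row, p(r) = r^3 - 17r^2 + 46r + 168.
Try r = -2: p(-2) = 0, so -2 is a root.
Factor out (r + 2): p(r) = (r + 2)·(r^2 - 19r + 84).
The quadratic factors as (r - 7)·(r - 12).
Eigenvalues: -2, 7, 12.

-2, 7, 12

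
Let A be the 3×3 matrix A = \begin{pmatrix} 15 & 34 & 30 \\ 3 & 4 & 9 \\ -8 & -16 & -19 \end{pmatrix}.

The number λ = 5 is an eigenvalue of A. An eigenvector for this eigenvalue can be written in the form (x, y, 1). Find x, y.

-3, 0

We need (A - 5I)v = 0.
A - 5I = [[10, 34, 30], [3, -1, 9], [-8, -16, -24]].
Row 1: (10)·x + (34)·y + (30)·1 = 0
Row 2: (3)·x + (-1)·y + (9)·1 = 0
Row 3: (-8)·x + (-16)·y + (-24)·1 = 0
Solving gives x = -3, y = 0.
Check: A·(-3, 0, 1) = (-15, 0, 5) = 5·(-3, 0, 1).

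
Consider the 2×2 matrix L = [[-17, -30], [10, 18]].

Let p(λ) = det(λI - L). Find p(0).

-6

p(0) = det(0·I − L) = det(−L) = (−1)^2·det(L).
det(L) = -6, so p(0) = -6.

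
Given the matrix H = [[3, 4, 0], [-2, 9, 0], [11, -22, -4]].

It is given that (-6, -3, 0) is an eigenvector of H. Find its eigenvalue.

Compute Hv: H·(-6, -3, 0) = (-30, -15, 0).
Since Hv = λv, compare component 1: -30 = λ·-6, so λ = 5.

5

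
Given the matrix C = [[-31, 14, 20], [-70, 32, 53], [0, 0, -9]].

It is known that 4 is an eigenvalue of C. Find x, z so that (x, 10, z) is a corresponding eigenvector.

4, 0

We need (C - 4I)v = 0.
C - 4I = [[-35, 14, 20], [-70, 28, 53], [0, 0, -13]].
Row 1: (-35)·x + (14)·10 + (20)·z = 0
Row 2: (-70)·x + (28)·10 + (53)·z = 0
Row 3: (0)·x + (0)·10 + (-13)·z = 0
Solving gives x = 4, z = 0.
Check: C·(4, 10, 0) = (16, 40, 0) = 4·(4, 10, 0).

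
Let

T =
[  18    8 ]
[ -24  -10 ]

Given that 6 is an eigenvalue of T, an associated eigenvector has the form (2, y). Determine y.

We need (T - 6I)v = 0.
T - 6I = [[12, 8], [-24, -16]].
Row 1: (12)·2 + (8)·y = 0
Row 2: (-24)·2 + (-16)·y = 0
Solving gives y = -3.
Check: T·(2, -3) = (12, -18) = 6·(2, -3).

-3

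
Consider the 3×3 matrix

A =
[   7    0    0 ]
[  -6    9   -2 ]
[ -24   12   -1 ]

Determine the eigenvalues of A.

The characteristic polynomial is p(λ) = det(λI - A).
Expanding the 3×3 determinant: p(λ) = λ^3 - 15λ^2 + 71λ - 105.
Since p(5) = 0, λ = 5 is a root.
Dividing by (λ - 5) leaves λ^2 - 10λ + 21.
The quadratic factors as (λ - 3)·(λ - 7).
Eigenvalues: 3, 5, 7.

3, 5, 7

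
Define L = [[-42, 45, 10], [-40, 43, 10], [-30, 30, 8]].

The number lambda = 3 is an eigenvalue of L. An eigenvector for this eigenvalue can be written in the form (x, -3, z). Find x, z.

-3, 0

We need (L - 3I)v = 0.
L - 3I = [[-45, 45, 10], [-40, 40, 10], [-30, 30, 5]].
Row 1: (-45)·x + (45)·-3 + (10)·z = 0
Row 2: (-40)·x + (40)·-3 + (10)·z = 0
Row 3: (-30)·x + (30)·-3 + (5)·z = 0
Solving gives x = -3, z = 0.
Check: L·(-3, -3, 0) = (-9, -9, 0) = 3·(-3, -3, 0).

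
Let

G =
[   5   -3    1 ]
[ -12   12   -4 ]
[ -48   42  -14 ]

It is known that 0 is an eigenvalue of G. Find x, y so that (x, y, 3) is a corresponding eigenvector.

We need (G)v = 0.
G = [[5, -3, 1], [-12, 12, -4], [-48, 42, -14]].
Row 1: (5)·x + (-3)·y + (1)·3 = 0
Row 2: (-12)·x + (12)·y + (-4)·3 = 0
Row 3: (-48)·x + (42)·y + (-14)·3 = 0
Solving gives x = 0, y = 1.
Check: G·(0, 1, 3) = (0, 0, 0) = 0·(0, 1, 3).

0, 1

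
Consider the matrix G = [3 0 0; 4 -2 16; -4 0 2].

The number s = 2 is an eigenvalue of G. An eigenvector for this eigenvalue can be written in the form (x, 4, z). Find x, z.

0, 1

We need (G - 2I)v = 0.
G - 2I = [[1, 0, 0], [4, -4, 16], [-4, 0, 0]].
Row 1: (1)·x + (0)·4 + (0)·z = 0
Row 2: (4)·x + (-4)·4 + (16)·z = 0
Row 3: (-4)·x + (0)·4 + (0)·z = 0
Solving gives x = 0, z = 1.
Check: G·(0, 4, 1) = (0, 8, 2) = 2·(0, 4, 1).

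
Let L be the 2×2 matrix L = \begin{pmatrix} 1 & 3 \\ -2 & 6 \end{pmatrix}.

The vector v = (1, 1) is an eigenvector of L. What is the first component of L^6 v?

4096

First find the eigenvalue: Lv = (4, 4) = 4·(1, 1), so λ = 4.
Then L^6 v = λ^6·v = 4^6·(1, 1) = 4096·(1, 1) = (4096, 4096).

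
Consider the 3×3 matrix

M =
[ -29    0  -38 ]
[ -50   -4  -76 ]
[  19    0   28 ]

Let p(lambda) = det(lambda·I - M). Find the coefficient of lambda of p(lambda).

p(lambda) = lambda^3 + 5·lambda^2 - 86·lambda - 360.
The coefficient of lambda is -86.

-86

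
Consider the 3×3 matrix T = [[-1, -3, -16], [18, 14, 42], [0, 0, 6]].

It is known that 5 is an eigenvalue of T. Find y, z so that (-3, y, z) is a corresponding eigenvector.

6, 0

We need (T - 5I)v = 0.
T - 5I = [[-6, -3, -16], [18, 9, 42], [0, 0, 1]].
Row 1: (-6)·-3 + (-3)·y + (-16)·z = 0
Row 2: (18)·-3 + (9)·y + (42)·z = 0
Row 3: (0)·-3 + (0)·y + (1)·z = 0
Solving gives y = 6, z = 0.
Check: T·(-3, 6, 0) = (-15, 30, 0) = 5·(-3, 6, 0).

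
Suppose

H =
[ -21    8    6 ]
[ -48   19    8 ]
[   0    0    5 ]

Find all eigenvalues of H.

Set up det(μI - H) = 0.
Expanding along the first row, p(μ) = μ^3 - 3μ^2 - 25μ + 75.
Since p(-5) = 0, μ = -5 is a root.
Dividing by (μ + 5) leaves μ^2 - 8μ + 15.
The quadratic factors as (μ - 3)·(μ - 5).
Eigenvalues: -5, 3, 5.

-5, 3, 5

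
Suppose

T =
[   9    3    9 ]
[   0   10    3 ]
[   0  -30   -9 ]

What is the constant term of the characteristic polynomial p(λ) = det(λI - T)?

p(0) = det(0·I − T) = det(−T) = (−1)^3·det(T).
det(T) = 0, so p(0) = 0.

0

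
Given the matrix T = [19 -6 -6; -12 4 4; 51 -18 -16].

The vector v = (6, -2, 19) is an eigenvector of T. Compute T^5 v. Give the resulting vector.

(192, -64, 608)

First find the eigenvalue: Tv = (12, -4, 38) = 2·(6, -2, 19), so λ = 2.
Then T^5 v = λ^5·v = 2^5·(6, -2, 19) = 32·(6, -2, 19) = (192, -64, 608).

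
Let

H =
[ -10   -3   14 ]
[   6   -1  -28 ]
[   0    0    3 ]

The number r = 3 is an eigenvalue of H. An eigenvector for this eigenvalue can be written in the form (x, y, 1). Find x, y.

2, -4

We need (H - 3I)v = 0.
H - 3I = [[-13, -3, 14], [6, -4, -28], [0, 0, 0]].
Row 1: (-13)·x + (-3)·y + (14)·1 = 0
Row 2: (6)·x + (-4)·y + (-28)·1 = 0
Row 3: (0)·x + (0)·y + (0)·1 = 0
Solving gives x = 2, y = -4.
Check: H·(2, -4, 1) = (6, -12, 3) = 3·(2, -4, 1).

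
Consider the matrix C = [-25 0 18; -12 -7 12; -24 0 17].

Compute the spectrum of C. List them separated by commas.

Compute the characteristic polynomial p(s) = det(sI - C).
Cofactor expansion gives p(s) = s^3 + 15s^2 + 63s + 49.
Since p(-7) = 0, s = -7 is a root.
Dividing by (s + 7) leaves s^2 + 8s + 7.
The quadratic factors as (s + 7)·(s + 1).
Eigenvalues: -7, -7, -1.

-7, -7, -1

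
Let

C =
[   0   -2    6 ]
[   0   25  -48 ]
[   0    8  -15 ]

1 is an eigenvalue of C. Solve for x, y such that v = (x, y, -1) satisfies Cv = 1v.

-2, -2

We need (C - 1I)v = 0.
C - 1I = [[-1, -2, 6], [0, 24, -48], [0, 8, -16]].
Row 1: (-1)·x + (-2)·y + (6)·-1 = 0
Row 2: (0)·x + (24)·y + (-48)·-1 = 0
Row 3: (0)·x + (8)·y + (-16)·-1 = 0
Solving gives x = -2, y = -2.
Check: C·(-2, -2, -1) = (-2, -2, -1) = 1·(-2, -2, -1).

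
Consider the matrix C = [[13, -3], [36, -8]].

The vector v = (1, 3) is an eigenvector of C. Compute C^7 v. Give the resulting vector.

(16384, 49152)

First find the eigenvalue: Cv = (4, 12) = 4·(1, 3), so λ = 4.
Then C^7 v = λ^7·v = 4^7·(1, 3) = 16384·(1, 3) = (16384, 49152).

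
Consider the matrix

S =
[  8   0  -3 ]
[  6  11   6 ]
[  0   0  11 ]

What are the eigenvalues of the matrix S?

The characteristic polynomial is p(lambda) = det(lambda·I - S).
Cofactor expansion gives p(lambda) = lambda^3 - 30·lambda^2 + 297·lambda - 968.
Rational-root test: lambda = 8 gives p(8) = 0.
Dividing by (lambda - 8) leaves lambda^2 - 22·lambda + 121.
The quadratic factor is (lambda - 11)^2.
Eigenvalues: 8, 11, 11.

8, 11, 11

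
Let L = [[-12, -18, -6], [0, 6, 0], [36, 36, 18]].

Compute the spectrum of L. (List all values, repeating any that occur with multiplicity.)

The characteristic polynomial is p(lambda) = det(lambda·I - L).
Expanding along the first row, p(lambda) = lambda^3 - 12·lambda^2 + 36·lambda.
Rational-root test: lambda = 6 gives p(6) = 0.
Factor out (lambda - 6): p(lambda) = (lambda - 6)·(lambda^2 - 6·lambda).
The quadratic factors as lambda·(lambda - 6).
Eigenvalues: 0, 6, 6.

0, 6, 6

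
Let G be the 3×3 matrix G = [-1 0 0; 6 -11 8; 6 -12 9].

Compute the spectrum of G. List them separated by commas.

The characteristic polynomial is p(λ) = det(λI - G).
Expanding the 3×3 determinant: p(λ) = λ^3 + 3λ^2 - λ - 3.
Rational-root test: λ = -1 gives p(-1) = 0.
Factor out (λ + 1): p(λ) = (λ + 1)·(λ^2 + 2λ - 3).
The quadratic factors as (λ + 3)·(λ - 1).
Eigenvalues: -3, -1, 1.

-3, -1, 1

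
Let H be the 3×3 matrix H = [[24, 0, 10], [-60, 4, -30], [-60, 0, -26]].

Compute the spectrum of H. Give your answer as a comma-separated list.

The characteristic polynomial is p(λ) = det(λI - H).
Expanding the 3×3 determinant: p(λ) = λ^3 - 2λ^2 - 32λ + 96.
Rational-root test: λ = 4 gives p(4) = 0.
Factor out (λ - 4): p(λ) = (λ - 4)·(λ^2 + 2λ - 24).
The quadratic factors as (λ + 6)·(λ - 4).
Eigenvalues: -6, 4, 4.

-6, 4, 4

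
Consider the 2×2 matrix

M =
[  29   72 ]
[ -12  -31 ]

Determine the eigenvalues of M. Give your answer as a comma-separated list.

-7, 5

det(M - rI) = (29 - r)(-31 - r) - (72)·(-12) = r^2 + 2r - 35.
This factors as (r + 7)·(r - 5) = 0.
Eigenvalues: -7, 5.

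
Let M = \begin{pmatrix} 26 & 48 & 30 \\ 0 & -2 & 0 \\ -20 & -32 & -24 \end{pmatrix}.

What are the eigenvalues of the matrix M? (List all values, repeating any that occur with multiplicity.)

-4, -2, 6

The characteristic polynomial is p(s) = det(sI - M).
Cofactor expansion gives p(s) = s^3 - 28s - 48.
Try s = -4: p(-4) = 0, so -4 is a root.
Factor out (s + 4): p(s) = (s + 4)·(s^2 - 4s - 12).
The quadratic factors as (s + 2)·(s - 6).
Eigenvalues: -4, -2, 6.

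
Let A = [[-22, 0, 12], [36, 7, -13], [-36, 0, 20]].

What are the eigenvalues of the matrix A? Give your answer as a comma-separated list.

Set up det(λI - A) = 0.
Cofactor expansion gives p(λ) = λ^3 - 5λ^2 - 22λ + 56.
Since p(2) = 0, λ = 2 is a root.
Factor out (λ - 2): p(λ) = (λ - 2)·(λ^2 - 3λ - 28).
The quadratic factors as (λ + 4)·(λ - 7).
Eigenvalues: -4, 2, 7.

-4, 2, 7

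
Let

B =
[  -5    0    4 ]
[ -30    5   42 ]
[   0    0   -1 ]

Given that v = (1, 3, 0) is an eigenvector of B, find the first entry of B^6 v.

15625

First find the eigenvalue: Bv = (-5, -15, 0) = -5·(1, 3, 0), so λ = -5.
Then B^6 v = λ^6·v = (-5)^6·(1, 3, 0) = 15625·(1, 3, 0) = (15625, 46875, 0).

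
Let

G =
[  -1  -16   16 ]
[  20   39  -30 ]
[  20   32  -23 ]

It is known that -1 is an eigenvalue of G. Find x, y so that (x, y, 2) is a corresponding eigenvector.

-1, 2

We need (G + 1I)v = 0.
G + 1I = [[0, -16, 16], [20, 40, -30], [20, 32, -22]].
Row 1: (0)·x + (-16)·y + (16)·2 = 0
Row 2: (20)·x + (40)·y + (-30)·2 = 0
Row 3: (20)·x + (32)·y + (-22)·2 = 0
Solving gives x = -1, y = 2.
Check: G·(-1, 2, 2) = (1, -2, -2) = -1·(-1, 2, 2).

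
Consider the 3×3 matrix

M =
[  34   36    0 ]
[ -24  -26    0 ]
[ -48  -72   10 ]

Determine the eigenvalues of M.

The characteristic polynomial is p(r) = det(rI - M).
Cofactor expansion gives p(r) = r^3 - 18r^2 + 60r + 200.
Rational-root test: r = -2 gives p(-2) = 0.
Dividing by (r + 2) leaves r^2 - 20r + 100.
The quadratic factor is (r - 10)^2.
Eigenvalues: -2, 10, 10.

-2, 10, 10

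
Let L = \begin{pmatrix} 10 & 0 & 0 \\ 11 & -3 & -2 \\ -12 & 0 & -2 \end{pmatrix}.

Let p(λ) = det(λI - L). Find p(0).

-60

p(0) = det(0·I − L) = det(−L) = (−1)^3·det(L).
det(L) = 60, so p(0) = -60.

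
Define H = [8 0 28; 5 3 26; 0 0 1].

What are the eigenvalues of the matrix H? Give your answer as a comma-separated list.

1, 3, 8

The characteristic polynomial is p(t) = det(tI - H).
Cofactor expansion gives p(t) = t^3 - 12t^2 + 35t - 24.
Rational-root test: t = 8 gives p(8) = 0.
Dividing by (t - 8) leaves t^2 - 4t + 3.
The quadratic factors as (t - 1)·(t - 3).
Eigenvalues: 1, 3, 8.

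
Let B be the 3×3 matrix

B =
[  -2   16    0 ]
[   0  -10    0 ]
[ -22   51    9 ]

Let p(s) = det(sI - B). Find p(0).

-180

p(0) = det(0·I − B) = det(−B) = (−1)^3·det(B).
det(B) = 180, so p(0) = -180.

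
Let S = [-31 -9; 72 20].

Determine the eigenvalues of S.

-7, -4

det(S - rI) = (-31 - r)(20 - r) - (-9)·(72) = r^2 + 11r + 28.
This factors as (r + 7)·(r + 4) = 0.
Eigenvalues: -7, -4.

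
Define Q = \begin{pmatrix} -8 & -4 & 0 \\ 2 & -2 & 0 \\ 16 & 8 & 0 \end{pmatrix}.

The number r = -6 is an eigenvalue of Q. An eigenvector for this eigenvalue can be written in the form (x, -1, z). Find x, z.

2, -4

We need (Q + 6I)v = 0.
Q + 6I = [[-2, -4, 0], [2, 4, 0], [16, 8, 6]].
Row 1: (-2)·x + (-4)·-1 + (0)·z = 0
Row 2: (2)·x + (4)·-1 + (0)·z = 0
Row 3: (16)·x + (8)·-1 + (6)·z = 0
Solving gives x = 2, z = -4.
Check: Q·(2, -1, -4) = (-12, 6, 24) = -6·(2, -1, -4).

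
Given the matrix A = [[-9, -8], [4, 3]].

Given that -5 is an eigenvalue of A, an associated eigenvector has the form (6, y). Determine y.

-3

We need (A + 5I)v = 0.
A + 5I = [[-4, -8], [4, 8]].
Row 1: (-4)·6 + (-8)·y = 0
Row 2: (4)·6 + (8)·y = 0
Solving gives y = -3.
Check: A·(6, -3) = (-30, 15) = -5·(6, -3).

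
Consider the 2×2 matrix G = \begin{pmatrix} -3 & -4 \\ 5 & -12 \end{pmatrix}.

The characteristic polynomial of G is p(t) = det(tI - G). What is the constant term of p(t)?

p(t) = t^2 + 15t + 56.
The constant term is 56.

56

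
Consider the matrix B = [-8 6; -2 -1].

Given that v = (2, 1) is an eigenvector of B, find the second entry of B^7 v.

-78125

First find the eigenvalue: Bv = (-10, -5) = -5·(2, 1), so λ = -5.
Then B^7 v = λ^7·v = (-5)^7·(2, 1) = -78125·(2, 1) = (-156250, -78125).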